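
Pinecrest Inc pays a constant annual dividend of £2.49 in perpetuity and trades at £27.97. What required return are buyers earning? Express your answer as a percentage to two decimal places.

P = C/r ⇒ r = C/P = £2.49/£27.97 = 0.089024

8.90%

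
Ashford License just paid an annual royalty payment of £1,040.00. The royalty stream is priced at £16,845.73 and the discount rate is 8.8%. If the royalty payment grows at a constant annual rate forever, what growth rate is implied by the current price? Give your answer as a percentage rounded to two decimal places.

2.47%

P = D₀(1+g)/(r−g) ⇒ P(r−g) = D₀(1+g) ⇒ g(P+D₀) = P·r − D₀
g = (P·r − D₀)/(P + D₀) = (£16,845.73×0.088 − £1,040.00) / (£16,845.73 + £1,040.00) = 0.024736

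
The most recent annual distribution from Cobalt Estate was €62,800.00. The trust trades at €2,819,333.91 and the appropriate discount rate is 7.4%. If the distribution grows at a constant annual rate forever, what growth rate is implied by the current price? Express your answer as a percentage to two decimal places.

P = D₀(1+g)/(r−g) ⇒ P(r−g) = D₀(1+g) ⇒ g(P+D₀) = P·r − D₀
g = (P·r − D₀)/(P + D₀) = (€2,819,333.91×0.074 − €62,800.00) / (€2,819,333.91 + €62,800.00) = 0.050598

5.06%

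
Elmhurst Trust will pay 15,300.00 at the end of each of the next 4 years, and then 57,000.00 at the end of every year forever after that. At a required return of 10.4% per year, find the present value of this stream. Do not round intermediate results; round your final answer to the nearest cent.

PV of 4-year annuity: 15,300.00 × [1 − (1+0.104)^−4] / 0.104 = 48081.95987
Perpetuity value at year 4: 57,000.00 / 0.104 = 548076.92308
PV of perpetuity: 548076.92308 / (1+0.104)^4 = 368948.05296
Total PV = 48081.95987 + 368948.05296 = 417030.01284

417030.01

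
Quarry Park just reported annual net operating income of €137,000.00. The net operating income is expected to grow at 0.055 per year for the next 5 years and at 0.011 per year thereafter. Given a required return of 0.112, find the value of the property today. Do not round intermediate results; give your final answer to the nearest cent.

D_1 = 144535.00000
D_2 = 152484.42500
D_3 = 160871.06838
D_4 = 169718.97714
D_5 = 179053.52088
Terminal value at year 5: TV = D_5×(1+g_2)/(r−g_2) = 181023.10961/0.101 = 1792308.01592
P_0 = D_1/(1+r)^1 + D_2/(1+r)^2 + D_3/(1+r)^3 + D_4/(1+r)^4 + D_5/(1+r)^5 + TV/(1+r)^5
    = 129977.51799 + 123315.00133 + 116993.99856 + 110997.00403 + 105307.40940 + 1054116.74161 = 1640707.67291

€1640707.67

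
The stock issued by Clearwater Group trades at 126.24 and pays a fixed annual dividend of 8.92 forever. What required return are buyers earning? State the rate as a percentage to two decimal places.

7.07%

P = C/r ⇒ r = C/P = 8.92/126.24 = 0.070659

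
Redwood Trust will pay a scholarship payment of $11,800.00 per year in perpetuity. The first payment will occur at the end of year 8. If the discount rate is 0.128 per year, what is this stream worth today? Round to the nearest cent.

$39674.21

Value at end of year 7: C / r = $11,800.00 / 0.128 = $92,187.5000
Discount to today: PV = $92,187.5000 / (1 + 0.128)^7 = $92,187.5000 / 2.323612 = $39,674.21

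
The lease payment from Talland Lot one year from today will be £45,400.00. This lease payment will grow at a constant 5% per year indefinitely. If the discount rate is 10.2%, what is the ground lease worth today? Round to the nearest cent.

Growing perpetuity: P = D₁ / (r − g) = £45,400.0000 / (0.102 − 0.05) = £873,076.92

£873076.92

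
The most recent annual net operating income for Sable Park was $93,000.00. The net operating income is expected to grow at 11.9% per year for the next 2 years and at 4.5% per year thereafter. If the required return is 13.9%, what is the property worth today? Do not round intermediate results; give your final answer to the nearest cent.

$1179022.95

D_1 = 104067.00000
D_2 = 116450.97300
Terminal value at year 2: TV = D_2×(1+g_2)/(r−g_2) = 121691.26678/0.094 = 1294587.94452
P_0 = D_1/(1+r)^1 + D_2/(1+r)^2 + TV/(1+r)^2
    = 91366.98859 + 89762.65165 + 997893.30823 = 1179022.94846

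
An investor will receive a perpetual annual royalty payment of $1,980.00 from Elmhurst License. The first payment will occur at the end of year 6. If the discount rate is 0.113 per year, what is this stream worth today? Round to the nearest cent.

$10259.14

Value at end of year 5: C / r = $1,980.00 / 0.113 = $17,522.1239
Discount to today: PV = $17,522.1239 / (1 + 0.113)^5 = $17,522.1239 / 1.707953 = $10,259.14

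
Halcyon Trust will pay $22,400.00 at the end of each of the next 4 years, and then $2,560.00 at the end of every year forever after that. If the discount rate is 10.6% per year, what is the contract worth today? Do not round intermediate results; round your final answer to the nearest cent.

PV of 4-year annuity: $22,400.00 × [1 − (1+0.106)^−4] / 0.106 = 70092.48276
Perpetuity value at year 4: $2,560.00 / 0.106 = 24150.94340
PV of perpetuity: 24150.94340 / (1+0.106)^4 = 16140.37394
Total PV = 70092.48276 + 16140.37394 = 86232.85670

$86232.86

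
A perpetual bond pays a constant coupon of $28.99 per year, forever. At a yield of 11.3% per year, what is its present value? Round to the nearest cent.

$256.55

Level perpetuity: PV = C / r = $28.99 / 0.113 = $256.55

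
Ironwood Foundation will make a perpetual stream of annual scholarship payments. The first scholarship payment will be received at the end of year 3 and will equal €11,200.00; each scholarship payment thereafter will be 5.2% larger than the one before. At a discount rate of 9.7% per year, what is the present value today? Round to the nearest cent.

Value at end of year 2: C₁ / (r − g) = €11,200.00 / (0.097 − 0.052) = €248,888.8889
Discount to today: PV = €248,888.8889 / (1 + 0.097)^2 = €248,888.8889 / 1.203409 = €206,819.87

€206819.87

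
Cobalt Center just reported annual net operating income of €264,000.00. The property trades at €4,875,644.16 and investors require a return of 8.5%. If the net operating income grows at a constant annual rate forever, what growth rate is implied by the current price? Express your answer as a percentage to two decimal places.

P = D₀(1+g)/(r−g) ⇒ P(r−g) = D₀(1+g) ⇒ g(P+D₀) = P·r − D₀
g = (P·r − D₀)/(P + D₀) = (€4,875,644.16×0.085 − €264,000.00) / (€4,875,644.16 + €264,000.00) = 0.029269

2.93%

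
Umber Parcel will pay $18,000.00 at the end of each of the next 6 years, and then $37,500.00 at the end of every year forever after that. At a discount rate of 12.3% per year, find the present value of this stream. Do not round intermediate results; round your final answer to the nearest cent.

$225382.20

PV of 6-year annuity: $18,000.00 × [1 − (1+0.123)^−6] / 0.123 = 73380.78625
Perpetuity value at year 6: $37,500.00 / 0.123 = 304878.04878
PV of perpetuity: 304878.04878 / (1+0.123)^6 = 152001.41075
Total PV = 73380.78625 + 152001.41075 = 225382.19700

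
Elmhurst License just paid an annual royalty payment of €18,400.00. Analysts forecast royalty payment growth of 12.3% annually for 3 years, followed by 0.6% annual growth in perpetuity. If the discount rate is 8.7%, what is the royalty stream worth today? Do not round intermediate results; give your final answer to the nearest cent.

D_1 = 20663.20000
D_2 = 23204.77360
D_3 = 26058.96075
Terminal value at year 3: TV = D_3×(1+g_2)/(r−g_2) = 26215.31452/0.081 = 323645.85824
P_0 = D_1/(1+r)^1 + D_2/(1+r)^2 + D_3/(1+r)^3 + TV/(1+r)^3
    = 19009.38362 + 19638.94923 + 20289.36521 + 251988.90618 = 310926.60424

€310926.60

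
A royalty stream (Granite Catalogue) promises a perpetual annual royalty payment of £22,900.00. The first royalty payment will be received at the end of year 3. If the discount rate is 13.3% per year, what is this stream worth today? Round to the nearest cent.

£134129.41

Value at end of year 2: C / r = £22,900.00 / 0.133 = £172,180.4511
Discount to today: PV = £172,180.4511 / (1 + 0.133)^2 = £172,180.4511 / 1.283689 = £134,129.41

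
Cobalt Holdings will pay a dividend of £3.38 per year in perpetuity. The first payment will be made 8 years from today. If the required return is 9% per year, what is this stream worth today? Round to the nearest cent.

£20.54

Value at end of year 7: C / r = £3.38 / 0.09 = £37.5556
Discount to today: PV = £37.5556 / (1 + 0.09)^7 = £37.5556 / 1.828039 = £20.54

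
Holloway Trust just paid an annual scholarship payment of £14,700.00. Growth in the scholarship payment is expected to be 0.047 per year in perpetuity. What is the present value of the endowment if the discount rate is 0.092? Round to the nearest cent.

£342020.00

D₁ = D₀ × (1 + g) = £14,700.00 × 1.047 = £15,390.9000
Growing perpetuity: P = D₁ / (r − g) = £15,390.9000 / (0.092 − 0.047) = £342,020.00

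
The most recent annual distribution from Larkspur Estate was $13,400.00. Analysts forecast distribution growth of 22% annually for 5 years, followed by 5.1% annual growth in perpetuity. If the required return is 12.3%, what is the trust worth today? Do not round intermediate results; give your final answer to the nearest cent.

D_1 = 16348.00000
D_2 = 19944.56000
D_3 = 24332.36320
D_4 = 29685.48310
D_5 = 36216.28939
Terminal value at year 5: TV = D_5×(1+g_2)/(r−g_2) = 38063.32015/0.072 = 528657.22424
P_0 = D_1/(1+r)^1 + D_2/(1+r)^2 + D_3/(1+r)^3 + D_4/(1+r)^4 + D_5/(1+r)^5 + TV/(1+r)^5
    = 14557.43544 + 15814.84527 + 17180.86485 + 18664.87544 + 20277.06860 + 295988.87636 = 382483.96597

$382483.97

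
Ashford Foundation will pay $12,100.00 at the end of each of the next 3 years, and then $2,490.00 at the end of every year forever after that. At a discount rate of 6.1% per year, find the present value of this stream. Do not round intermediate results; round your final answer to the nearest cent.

PV of 3-year annuity: $12,100.00 × [1 − (1+0.061)^−3] / 0.061 = 32283.69688
Perpetuity value at year 3: $2,490.00 / 0.061 = 40819.67213
PV of perpetuity: 40819.67213 / (1+0.061)^3 = 34176.16757
Total PV = 32283.69688 + 34176.16757 = 66459.86444

$66459.86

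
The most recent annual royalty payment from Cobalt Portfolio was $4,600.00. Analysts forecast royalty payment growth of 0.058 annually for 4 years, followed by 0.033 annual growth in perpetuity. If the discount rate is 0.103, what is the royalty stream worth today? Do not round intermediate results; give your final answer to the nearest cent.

$74062.96

D_1 = 4866.80000
D_2 = 5149.07440
D_3 = 5447.72072
D_4 = 5763.68852
Terminal value at year 4: TV = D_4×(1+g_2)/(r−g_2) = 5953.89024/0.07 = 85055.57482
P_0 = D_1/(1+r)^1 + D_2/(1+r)^2 + D_3/(1+r)^3 + D_4/(1+r)^4 + TV/(1+r)^4
    = 4412.33001 + 4232.31655 + 4059.64724 + 3894.02247 + 57464.64581 = 74062.96207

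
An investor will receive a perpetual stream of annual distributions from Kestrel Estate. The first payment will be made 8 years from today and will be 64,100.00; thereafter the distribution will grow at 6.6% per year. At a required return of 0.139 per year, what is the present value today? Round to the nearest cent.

353076.73

Value at end of year 7: C₁ / (r − g) = 64,100.00 / (0.139 − 0.066) = 878,082.1918
Discount to today: PV = 878,082.1918 / (1 + 0.139)^7 = 878,082.1918 / 2.486944 = 353,076.73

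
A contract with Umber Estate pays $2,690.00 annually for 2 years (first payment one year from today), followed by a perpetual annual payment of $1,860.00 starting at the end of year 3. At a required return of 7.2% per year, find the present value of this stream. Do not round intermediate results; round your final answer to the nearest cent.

$27329.84

PV of 2-year annuity: $2,690.00 × [1 − (1+0.072)^−2] / 0.072 = 4850.11974
Perpetuity value at year 2: $1,860.00 / 0.072 = 25833.33333
PV of perpetuity: 25833.33333 / (1+0.072)^2 = 22479.71894
Total PV = 4850.11974 + 22479.71894 = 27329.83868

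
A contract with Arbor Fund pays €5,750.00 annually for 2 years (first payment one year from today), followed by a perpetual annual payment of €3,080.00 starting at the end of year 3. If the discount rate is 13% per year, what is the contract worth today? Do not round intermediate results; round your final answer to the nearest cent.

€28146.14

PV of 2-year annuity: €5,750.00 × [1 − (1+0.13)^−2] / 0.13 = 9591.58900
Perpetuity value at year 2: €3,080.00 / 0.13 = 23692.30769
PV of perpetuity: 23692.30769 / (1+0.13)^2 = 18554.55219
Total PV = 9591.58900 + 18554.55219 = 28146.14120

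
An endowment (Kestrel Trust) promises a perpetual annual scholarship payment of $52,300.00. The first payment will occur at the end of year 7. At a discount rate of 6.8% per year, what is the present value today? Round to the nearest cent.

Value at end of year 6: C / r = $52,300.00 / 0.068 = $769,117.6471
Discount to today: PV = $769,117.6471 / (1 + 0.068)^6 = $769,117.6471 / 1.483978 = $518,280.97

$518280.97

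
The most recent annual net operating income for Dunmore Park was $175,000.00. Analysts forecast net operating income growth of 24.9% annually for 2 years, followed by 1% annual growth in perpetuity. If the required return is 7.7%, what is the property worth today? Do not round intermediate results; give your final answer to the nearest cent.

D_1 = 218575.00000
D_2 = 273000.17500
Terminal value at year 2: TV = D_2×(1+g_2)/(r−g_2) = 275730.17675/0.067 = 4115375.77239
P_0 = D_1/(1+r)^1 + D_2/(1+r)^2 + TV/(1+r)^2
    = 202948.00371 + 235359.38407 + 3547954.89413 = 3986262.28191

$3986262.28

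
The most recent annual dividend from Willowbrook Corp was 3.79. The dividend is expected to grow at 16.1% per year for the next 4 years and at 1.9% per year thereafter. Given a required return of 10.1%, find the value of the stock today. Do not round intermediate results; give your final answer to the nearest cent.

D_1 = 4.40019
D_2 = 5.10862
D_3 = 5.93111
D_4 = 6.88602
Terminal value at year 4: TV = D_4×(1+g_2)/(r−g_2) = 7.01685/0.082 = 85.57136
P_0 = D_1/(1+r)^1 + D_2/(1+r)^2 + D_3/(1+r)^3 + D_4/(1+r)^4 + TV/(1+r)^4
    = 3.99654 + 4.21433 + 4.44400 + 4.68618 + 58.23434 = 75.57539

75.58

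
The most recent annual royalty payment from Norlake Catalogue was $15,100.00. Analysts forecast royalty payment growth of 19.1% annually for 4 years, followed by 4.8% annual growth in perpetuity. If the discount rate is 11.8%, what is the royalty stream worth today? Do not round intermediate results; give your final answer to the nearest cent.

D_1 = 17984.10000
D_2 = 21419.06310
D_3 = 25510.10415
D_4 = 30382.53405
Terminal value at year 4: TV = D_4×(1+g_2)/(r−g_2) = 31840.89568/0.07 = 454869.93828
P_0 = D_1/(1+r)^1 + D_2/(1+r)^2 + D_3/(1+r)^3 + D_4/(1+r)^4 + TV/(1+r)^4
    = 16085.95707 + 17136.29237 + 18255.20949 + 19447.18649 + 291152.16352 = 362076.80894

$362076.81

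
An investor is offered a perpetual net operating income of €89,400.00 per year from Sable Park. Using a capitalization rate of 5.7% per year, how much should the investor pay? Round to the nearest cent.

€1568421.05

Level perpetuity: PV = C / r = €89,400.00 / 0.057 = €1,568,421.05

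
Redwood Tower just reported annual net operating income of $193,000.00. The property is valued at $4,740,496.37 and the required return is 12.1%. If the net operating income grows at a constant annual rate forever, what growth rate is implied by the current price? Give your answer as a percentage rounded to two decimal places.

P = D₀(1+g)/(r−g) ⇒ P(r−g) = D₀(1+g) ⇒ g(P+D₀) = P·r − D₀
g = (P·r − D₀)/(P + D₀) = ($4,740,496.37×0.121 − $193,000.00) / ($4,740,496.37 + $193,000.00) = 0.077146

7.71%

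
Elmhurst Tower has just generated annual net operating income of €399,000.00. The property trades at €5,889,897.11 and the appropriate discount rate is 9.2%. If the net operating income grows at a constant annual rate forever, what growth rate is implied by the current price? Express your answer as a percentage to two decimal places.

2.27%

P = D₀(1+g)/(r−g) ⇒ P(r−g) = D₀(1+g) ⇒ g(P+D₀) = P·r − D₀
g = (P·r − D₀)/(P + D₀) = (€5,889,897.11×0.092 − €399,000.00) / (€5,889,897.11 + €399,000.00) = 0.022718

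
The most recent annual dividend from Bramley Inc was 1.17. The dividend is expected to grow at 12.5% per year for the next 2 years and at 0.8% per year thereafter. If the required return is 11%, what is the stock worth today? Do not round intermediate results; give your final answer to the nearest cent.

D_1 = 1.31625
D_2 = 1.48078
Terminal value at year 2: TV = D_2×(1+g_2)/(r−g_2) = 1.49263/0.102 = 14.63360
P_0 = D_1/(1+r)^1 + D_2/(1+r)^2 + TV/(1+r)^2
    = 1.18581 + 1.20184 + 11.87696 = 14.26461

14.26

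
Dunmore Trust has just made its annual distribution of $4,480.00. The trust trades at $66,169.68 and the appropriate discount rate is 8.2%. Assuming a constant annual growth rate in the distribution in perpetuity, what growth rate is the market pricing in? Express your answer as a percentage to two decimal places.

1.34%

P = D₀(1+g)/(r−g) ⇒ P(r−g) = D₀(1+g) ⇒ g(P+D₀) = P·r − D₀
g = (P·r − D₀)/(P + D₀) = ($66,169.68×0.082 − $4,480.00) / ($66,169.68 + $4,480.00) = 0.013389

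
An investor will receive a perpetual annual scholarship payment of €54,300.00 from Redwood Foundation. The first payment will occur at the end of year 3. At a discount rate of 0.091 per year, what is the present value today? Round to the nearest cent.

€501312.96

Value at end of year 2: C / r = €54,300.00 / 0.091 = €596,703.2967
Discount to today: PV = €596,703.2967 / (1 + 0.091)^2 = €596,703.2967 / 1.190281 = €501,312.96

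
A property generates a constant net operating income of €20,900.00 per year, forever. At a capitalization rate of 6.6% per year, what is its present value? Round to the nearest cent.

Level perpetuity: PV = C / r = €20,900.00 / 0.066 = €316,666.67

€316666.67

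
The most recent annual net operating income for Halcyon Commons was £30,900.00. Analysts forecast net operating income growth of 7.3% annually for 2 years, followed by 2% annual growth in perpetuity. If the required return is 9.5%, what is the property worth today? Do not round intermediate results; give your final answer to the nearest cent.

£463473.29

D_1 = 33155.70000
D_2 = 35576.06610
Terminal value at year 2: TV = D_2×(1+g_2)/(r−g_2) = 36287.58742/0.075 = 483834.49896
P_0 = D_1/(1+r)^1 + D_2/(1+r)^2 + TV/(1+r)^2
    = 30279.17808 + 29670.82930 + 403523.27846 = 463473.28584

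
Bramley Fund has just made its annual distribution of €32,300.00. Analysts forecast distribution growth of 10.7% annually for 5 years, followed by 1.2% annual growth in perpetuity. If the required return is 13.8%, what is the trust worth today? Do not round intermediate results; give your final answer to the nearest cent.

€374735.54

D_1 = 35756.10000
D_2 = 39582.00270
D_3 = 43817.27699
D_4 = 48505.72563
D_5 = 53695.83827
Terminal value at year 5: TV = D_5×(1+g_2)/(r−g_2) = 54340.18833/0.126 = 431271.33594
P_0 = D_1/(1+r)^1 + D_2/(1+r)^2 + D_3/(1+r)^3 + D_4/(1+r)^4 + D_5/(1+r)^5 + TV/(1+r)^5
    = 31420.12302 + 30564.21457 + 29731.62174 + 28921.70937 + 28133.85964 + 225964.01552 = 374735.54386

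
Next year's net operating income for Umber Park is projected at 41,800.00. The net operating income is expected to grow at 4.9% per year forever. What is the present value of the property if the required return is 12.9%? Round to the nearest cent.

Growing perpetuity: P = D₁ / (r − g) = 41,800.0000 / (0.129 − 0.049) = 522,500.00

522500.00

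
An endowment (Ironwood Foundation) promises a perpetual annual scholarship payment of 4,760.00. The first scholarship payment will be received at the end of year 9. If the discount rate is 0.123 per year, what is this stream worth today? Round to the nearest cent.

15299.03

Value at end of year 8: C / r = 4,760.00 / 0.123 = 38,699.1870
Discount to today: PV = 38,699.1870 / (1 + 0.123)^8 = 38,699.1870 / 2.529520 = 15,299.03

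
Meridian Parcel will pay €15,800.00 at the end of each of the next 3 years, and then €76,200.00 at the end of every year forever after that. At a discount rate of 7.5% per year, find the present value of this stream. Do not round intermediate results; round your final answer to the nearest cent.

PV of 3-year annuity: €15,800.00 × [1 − (1+0.075)^−3] / 0.075 = 41088.30669
Perpetuity value at year 3: €76,200.00 / 0.075 = 1016000.00000
PV of perpetuity: 1016000.00000 / (1+0.075)^3 = 817839.93862
Total PV = 41088.30669 + 817839.93862 = 858928.24531

€858928.25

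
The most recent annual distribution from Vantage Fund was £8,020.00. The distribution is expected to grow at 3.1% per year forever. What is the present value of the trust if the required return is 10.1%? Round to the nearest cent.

D₁ = D₀ × (1 + g) = £8,020.00 × 1.031 = £8,268.6200
Growing perpetuity: P = D₁ / (r − g) = £8,268.6200 / (0.101 − 0.031) = £118,123.14

£118123.14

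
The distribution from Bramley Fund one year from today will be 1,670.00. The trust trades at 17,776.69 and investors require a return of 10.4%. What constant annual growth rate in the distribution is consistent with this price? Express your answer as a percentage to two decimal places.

P = D₁/(r−g) ⇒ g = r − D₁/P = 0.104 − 1,670.00/17,776.69 = 0.010057

1.01%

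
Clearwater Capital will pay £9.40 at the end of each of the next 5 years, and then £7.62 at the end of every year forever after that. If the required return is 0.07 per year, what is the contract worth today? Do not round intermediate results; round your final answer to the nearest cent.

£116.16

PV of 5-year annuity: £9.40 × [1 − (1+0.07)^−5] / 0.07 = 38.54186
Perpetuity value at year 5: £7.62 / 0.07 = 108.85714
PV of perpetuity: 108.85714 / (1+0.07)^5 = 77.61364
Total PV = 38.54186 + 77.61364 = 116.15549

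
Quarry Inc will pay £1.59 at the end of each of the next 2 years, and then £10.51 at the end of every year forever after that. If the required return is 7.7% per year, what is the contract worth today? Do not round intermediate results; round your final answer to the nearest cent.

PV of 2-year annuity: £1.59 × [1 − (1+0.077)^−2] / 0.077 = 2.84710
Perpetuity value at year 2: £10.51 / 0.077 = 136.49351
PV of perpetuity: 136.49351 / (1+0.077)^2 = 117.67402
Total PV = 2.84710 + 117.67402 = 120.52112

£120.52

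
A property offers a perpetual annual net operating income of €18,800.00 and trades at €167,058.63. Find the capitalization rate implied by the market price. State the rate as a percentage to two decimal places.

P = C/r ⇒ r = C/P = €18,800.00/€167,058.63 = 0.112535

11.25%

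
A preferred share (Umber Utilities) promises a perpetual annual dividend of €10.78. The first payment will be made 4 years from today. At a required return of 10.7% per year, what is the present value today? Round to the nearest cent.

€74.27

Value at end of year 3: C / r = €10.78 / 0.107 = €100.7477
Discount to today: PV = €100.7477 / (1 + 0.107)^3 = €100.7477 / 1.356572 = €74.27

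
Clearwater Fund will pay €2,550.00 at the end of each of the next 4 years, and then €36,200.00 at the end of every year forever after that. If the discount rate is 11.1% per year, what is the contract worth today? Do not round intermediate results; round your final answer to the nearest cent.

€221951.34

PV of 4-year annuity: €2,550.00 × [1 − (1+0.111)^−4] / 0.111 = 7894.37487
Perpetuity value at year 4: €36,200.00 / 0.111 = 326126.12613
PV of perpetuity: 326126.12613 / (1+0.111)^4 = 214056.96129
Total PV = 7894.37487 + 214056.96129 = 221951.33616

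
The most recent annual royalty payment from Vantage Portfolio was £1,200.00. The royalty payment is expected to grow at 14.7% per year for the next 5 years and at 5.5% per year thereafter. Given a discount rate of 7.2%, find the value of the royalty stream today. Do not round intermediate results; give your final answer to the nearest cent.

D_1 = 1376.40000
D_2 = 1578.73080
D_3 = 1810.80423
D_4 = 2076.99245
D_5 = 2382.31034
Terminal value at year 5: TV = D_5×(1+g_2)/(r−g_2) = 2513.33741/0.017 = 147843.37692
P_0 = D_1/(1+r)^1 + D_2/(1+r)^2 + D_3/(1+r)^3 + D_4/(1+r)^4 + D_5/(1+r)^5 + TV/(1+r)^5
    = 1283.95522 + 1373.78418 + 1469.89781 + 1572.73581 + 1682.76864 + 104430.64179 = 111813.78346

£111813.78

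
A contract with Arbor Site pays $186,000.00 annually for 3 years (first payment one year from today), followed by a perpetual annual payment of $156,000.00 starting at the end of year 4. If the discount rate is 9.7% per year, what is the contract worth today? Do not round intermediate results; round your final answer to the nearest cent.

$1683248.78

PV of 3-year annuity: $186,000.00 × [1 − (1+0.097)^−3] / 0.097 = 465008.42794
Perpetuity value at year 3: $156,000.00 / 0.097 = 1608247.42268
PV of perpetuity: 1608247.42268 / (1+0.097)^3 = 1218240.35409
Total PV = 465008.42794 + 1218240.35409 = 1683248.78203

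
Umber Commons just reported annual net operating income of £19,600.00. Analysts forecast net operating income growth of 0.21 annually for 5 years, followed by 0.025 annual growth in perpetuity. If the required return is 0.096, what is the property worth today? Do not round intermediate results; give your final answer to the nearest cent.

D_1 = 23716.00000
D_2 = 28696.36000
D_3 = 34722.59560
D_4 = 42014.34068
D_5 = 50837.35222
Terminal value at year 5: TV = D_5×(1+g_2)/(r−g_2) = 52108.28602/0.071 = 733919.52146
P_0 = D_1/(1+r)^1 + D_2/(1+r)^2 + D_3/(1+r)^3 + D_4/(1+r)^4 + D_5/(1+r)^5 + TV/(1+r)^5
    = 21638.68613 + 23889.42538 + 26374.27437 + 29117.58393 + 32146.23774 + 464083.00958 = 597249.21714

£597249.22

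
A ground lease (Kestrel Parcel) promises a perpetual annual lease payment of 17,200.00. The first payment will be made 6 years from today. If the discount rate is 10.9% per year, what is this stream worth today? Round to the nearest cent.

Value at end of year 5: C / r = 17,200.00 / 0.109 = 157,798.1651
Discount to today: PV = 157,798.1651 / (1 + 0.109)^5 = 157,798.1651 / 1.677481 = 94,068.50

94068.50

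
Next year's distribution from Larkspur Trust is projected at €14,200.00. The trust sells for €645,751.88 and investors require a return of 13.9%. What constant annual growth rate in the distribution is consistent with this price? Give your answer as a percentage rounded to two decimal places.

11.70%

P = D₁/(r−g) ⇒ g = r − D₁/P = 0.139 − €14,200.00/€645,751.88 = 0.117010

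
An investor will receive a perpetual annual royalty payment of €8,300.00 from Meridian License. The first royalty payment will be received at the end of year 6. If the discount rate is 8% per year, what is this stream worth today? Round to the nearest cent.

Value at end of year 5: C / r = €8,300.00 / 0.08 = €103,750.0000
Discount to today: PV = €103,750.0000 / (1 + 0.08)^5 = €103,750.0000 / 1.469328 = €70,610.51

€70610.51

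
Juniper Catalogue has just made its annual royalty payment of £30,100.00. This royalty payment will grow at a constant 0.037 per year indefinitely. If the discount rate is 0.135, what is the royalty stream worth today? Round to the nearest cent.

£318507.14

D₁ = D₀ × (1 + g) = £30,100.00 × 1.037 = £31,213.7000
Growing perpetuity: P = D₁ / (r − g) = £31,213.7000 / (0.135 − 0.037) = £318,507.14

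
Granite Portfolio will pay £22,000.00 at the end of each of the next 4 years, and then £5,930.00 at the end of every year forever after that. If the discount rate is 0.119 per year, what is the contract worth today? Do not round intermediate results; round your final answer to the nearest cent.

PV of 4-year annuity: £22,000.00 × [1 − (1+0.119)^−4] / 0.119 = 66962.66432
Perpetuity value at year 4: £5,930.00 / 0.119 = 49831.93277
PV of perpetuity: 49831.93277 / (1+0.119)^4 = 31782.45098
Total PV = 66962.66432 + 31782.45098 = 98745.11530

£98745.12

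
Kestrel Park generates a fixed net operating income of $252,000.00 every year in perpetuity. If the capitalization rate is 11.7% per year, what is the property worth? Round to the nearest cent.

Level perpetuity: PV = C / r = $252,000.00 / 0.117 = $2,153,846.15

$2153846.15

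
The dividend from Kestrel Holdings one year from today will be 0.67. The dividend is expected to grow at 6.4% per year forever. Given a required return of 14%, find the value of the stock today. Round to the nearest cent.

Growing perpetuity: P = D₁ / (r − g) = 0.6700 / (0.14 − 0.064) = 8.82

8.82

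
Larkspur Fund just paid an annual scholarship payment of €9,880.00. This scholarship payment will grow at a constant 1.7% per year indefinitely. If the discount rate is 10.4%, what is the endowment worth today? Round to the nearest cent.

€115493.79

D₁ = D₀ × (1 + g) = €9,880.00 × 1.017 = €10,047.9600
Growing perpetuity: P = D₁ / (r − g) = €10,047.9600 / (0.104 − 0.017) = €115,493.79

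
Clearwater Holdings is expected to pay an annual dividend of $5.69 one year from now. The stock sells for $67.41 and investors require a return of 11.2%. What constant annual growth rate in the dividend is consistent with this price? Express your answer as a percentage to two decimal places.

2.76%

P = D₁/(r−g) ⇒ g = r − D₁/P = 0.112 − $5.69/$67.41 = 0.027591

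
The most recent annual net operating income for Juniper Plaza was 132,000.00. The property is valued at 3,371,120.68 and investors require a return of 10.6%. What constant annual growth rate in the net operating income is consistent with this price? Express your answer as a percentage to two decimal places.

6.43%

P = D₀(1+g)/(r−g) ⇒ P(r−g) = D₀(1+g) ⇒ g(P+D₀) = P·r − D₀
g = (P·r − D₀)/(P + D₀) = (3,371,120.68×0.106 − 132,000.00) / (3,371,120.68 + 132,000.00) = 0.064325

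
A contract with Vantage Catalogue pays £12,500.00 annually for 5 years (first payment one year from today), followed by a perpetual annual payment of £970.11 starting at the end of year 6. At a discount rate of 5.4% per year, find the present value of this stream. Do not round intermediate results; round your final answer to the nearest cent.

PV of 5-year annuity: £12,500.00 × [1 − (1+0.054)^−5] / 0.054 = 53525.25060
Perpetuity value at year 5: £970.11 / 0.054 = 17965.00000
PV of perpetuity: 17965.00000 / (1+0.054)^5 = 13810.96953
Total PV = 53525.25060 + 13810.96953 = 67336.22013

£67336.22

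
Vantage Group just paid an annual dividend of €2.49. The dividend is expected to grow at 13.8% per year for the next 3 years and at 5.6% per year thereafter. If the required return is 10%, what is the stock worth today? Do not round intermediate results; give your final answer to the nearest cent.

€74.17

D_1 = 2.83362
D_2 = 3.22466
D_3 = 3.66966
Terminal value at year 3: TV = D_3×(1+g_2)/(r−g_2) = 3.87516/0.044 = 88.07190
P_0 = D_1/(1+r)^1 + D_2/(1+r)^2 + D_3/(1+r)^3 + TV/(1+r)^3
    = 2.57602 + 2.66501 + 2.75707 + 66.16972 = 74.16782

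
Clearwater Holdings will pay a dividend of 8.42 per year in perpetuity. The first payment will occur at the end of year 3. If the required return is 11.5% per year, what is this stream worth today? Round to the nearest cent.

58.89

Value at end of year 2: C / r = 8.42 / 0.115 = 73.2174
Discount to today: PV = 73.2174 / (1 + 0.115)^2 = 73.2174 / 1.243225 = 58.89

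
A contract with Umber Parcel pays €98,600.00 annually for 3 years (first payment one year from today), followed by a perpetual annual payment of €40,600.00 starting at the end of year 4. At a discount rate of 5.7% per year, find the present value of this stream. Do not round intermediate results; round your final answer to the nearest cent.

PV of 3-year annuity: €98,600.00 × [1 − (1+0.057)^−3] / 0.057 = 265028.72329
Perpetuity value at year 3: €40,600.00 / 0.057 = 712280.70175
PV of perpetuity: 712280.70175 / (1+0.057)^3 = 603151.22746
Total PV = 265028.72329 + 603151.22746 = 868179.95075

€868179.95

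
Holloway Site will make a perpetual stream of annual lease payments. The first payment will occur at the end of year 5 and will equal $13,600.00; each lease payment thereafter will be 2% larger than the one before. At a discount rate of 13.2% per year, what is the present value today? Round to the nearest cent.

$73949.49

Value at end of year 4: C₁ / (r − g) = $13,600.00 / (0.132 − 0.02) = $121,428.5714
Discount to today: PV = $121,428.5714 / (1 + 0.132)^4 = $121,428.5714 / 1.642047 = $73,949.49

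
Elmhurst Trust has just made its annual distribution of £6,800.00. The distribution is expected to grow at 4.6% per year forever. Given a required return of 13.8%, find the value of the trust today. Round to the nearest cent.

£77313.04

D₁ = D₀ × (1 + g) = £6,800.00 × 1.046 = £7,112.8000
Growing perpetuity: P = D₁ / (r − g) = £7,112.8000 / (0.138 − 0.046) = £77,313.04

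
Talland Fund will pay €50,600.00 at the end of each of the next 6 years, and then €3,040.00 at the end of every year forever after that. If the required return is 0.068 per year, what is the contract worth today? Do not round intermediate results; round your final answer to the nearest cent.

€272808.99

PV of 6-year annuity: €50,600.00 × [1 − (1+0.068)^−6] / 0.068 = 242683.28938
Perpetuity value at year 6: €3,040.00 / 0.068 = 44705.88235
PV of perpetuity: 44705.88235 / (1+0.068)^6 = 30125.70054
Total PV = 242683.28938 + 30125.70054 = 272808.98992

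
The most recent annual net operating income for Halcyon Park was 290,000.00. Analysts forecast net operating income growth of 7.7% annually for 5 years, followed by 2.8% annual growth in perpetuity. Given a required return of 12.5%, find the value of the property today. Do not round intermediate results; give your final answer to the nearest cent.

D_1 = 312330.00000
D_2 = 336379.41000
D_3 = 362280.62457
D_4 = 390176.23266
D_5 = 420219.80258
Terminal value at year 5: TV = D_5×(1+g_2)/(r−g_2) = 431985.95705/0.097 = 4453463.47473
P_0 = D_1/(1+r)^1 + D_2/(1+r)^2 + D_3/(1+r)^3 + D_4/(1+r)^4 + D_5/(1+r)^5 + TV/(1+r)^5
    = 277626.66667 + 265781.26222 + 254441.26170 + 243585.10120 + 233192.13688 + 2471355.84244 = 3745982.27111

3745982.27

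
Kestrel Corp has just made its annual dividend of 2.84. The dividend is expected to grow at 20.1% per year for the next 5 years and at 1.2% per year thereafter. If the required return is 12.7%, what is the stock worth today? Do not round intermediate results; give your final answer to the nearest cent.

D_1 = 3.41084
D_2 = 4.09642
D_3 = 4.91980
D_4 = 5.90868
D_5 = 7.09632
Terminal value at year 5: TV = D_5×(1+g_2)/(r−g_2) = 7.18148/0.115 = 62.44764
P_0 = D_1/(1+r)^1 + D_2/(1+r)^2 + D_3/(1+r)^3 + D_4/(1+r)^4 + D_5/(1+r)^5 + TV/(1+r)^5
    = 3.02648 + 3.22520 + 3.43697 + 3.66264 + 3.90314 + 34.34761 = 51.60203

51.60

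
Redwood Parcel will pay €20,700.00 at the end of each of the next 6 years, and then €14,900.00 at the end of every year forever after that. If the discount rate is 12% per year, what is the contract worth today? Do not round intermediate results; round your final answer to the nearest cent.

€148012.83

PV of 6-year annuity: €20,700.00 × [1 − (1+0.12)^−6] / 0.12 = 85106.13160
Perpetuity value at year 6: €14,900.00 / 0.12 = 124166.66667
PV of perpetuity: 124166.66667 / (1+0.12)^6 = 62906.69755
Total PV = 85106.13160 + 62906.69755 = 148012.82914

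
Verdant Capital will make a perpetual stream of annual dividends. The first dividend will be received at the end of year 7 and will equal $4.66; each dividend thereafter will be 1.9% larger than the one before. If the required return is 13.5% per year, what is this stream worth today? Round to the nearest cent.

$18.79

Value at end of year 6: C₁ / (r − g) = $4.66 / (0.135 − 0.019) = $40.1724
Discount to today: PV = $40.1724 / (1 + 0.135)^6 = $40.1724 / 2.137840 = $18.79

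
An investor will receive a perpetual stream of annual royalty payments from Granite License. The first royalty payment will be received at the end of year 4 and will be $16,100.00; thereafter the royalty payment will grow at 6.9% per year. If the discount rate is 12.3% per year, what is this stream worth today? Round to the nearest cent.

Value at end of year 3: C₁ / (r − g) = $16,100.00 / (0.123 − 0.069) = $298,148.1481
Discount to today: PV = $298,148.1481 / (1 + 0.123)^3 = $298,148.1481 / 1.416248 = $210,519.75

$210519.75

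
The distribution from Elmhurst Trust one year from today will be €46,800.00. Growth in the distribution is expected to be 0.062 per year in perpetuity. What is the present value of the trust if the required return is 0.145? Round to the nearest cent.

Growing perpetuity: P = D₁ / (r − g) = €46,800.0000 / (0.145 − 0.062) = €563,855.42

€563855.42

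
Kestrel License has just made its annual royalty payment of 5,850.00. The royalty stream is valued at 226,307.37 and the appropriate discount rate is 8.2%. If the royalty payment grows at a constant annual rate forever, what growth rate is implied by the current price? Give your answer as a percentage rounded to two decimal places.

5.47%

P = D₀(1+g)/(r−g) ⇒ P(r−g) = D₀(1+g) ⇒ g(P+D₀) = P·r − D₀
g = (P·r − D₀)/(P + D₀) = (226,307.37×0.082 − 5,850.00) / (226,307.37 + 5,850.00) = 0.054735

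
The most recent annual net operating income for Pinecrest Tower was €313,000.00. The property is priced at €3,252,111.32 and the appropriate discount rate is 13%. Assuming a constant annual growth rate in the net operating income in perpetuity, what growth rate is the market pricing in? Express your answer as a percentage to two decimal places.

3.08%

P = D₀(1+g)/(r−g) ⇒ P(r−g) = D₀(1+g) ⇒ g(P+D₀) = P·r − D₀
g = (P·r − D₀)/(P + D₀) = (€3,252,111.32×0.13 − €313,000.00) / (€3,252,111.32 + €313,000.00) = 0.030791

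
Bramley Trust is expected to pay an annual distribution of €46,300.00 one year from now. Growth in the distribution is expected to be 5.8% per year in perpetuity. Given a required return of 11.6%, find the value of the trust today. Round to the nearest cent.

€798275.86

Growing perpetuity: P = D₁ / (r − g) = €46,300.0000 / (0.116 − 0.058) = €798,275.86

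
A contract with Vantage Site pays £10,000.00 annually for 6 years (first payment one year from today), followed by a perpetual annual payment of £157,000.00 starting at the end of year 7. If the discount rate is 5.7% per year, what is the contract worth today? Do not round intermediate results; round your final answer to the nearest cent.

£2024675.52

PV of 6-year annuity: £10,000.00 × [1 − (1+0.057)^−6] / 0.057 = 49640.16665
Perpetuity value at year 6: £157,000.00 / 0.057 = 2754385.96491
PV of perpetuity: 2754385.96491 / (1+0.057)^6 = 1975035.34853
Total PV = 49640.16665 + 1975035.34853 = 2024675.51518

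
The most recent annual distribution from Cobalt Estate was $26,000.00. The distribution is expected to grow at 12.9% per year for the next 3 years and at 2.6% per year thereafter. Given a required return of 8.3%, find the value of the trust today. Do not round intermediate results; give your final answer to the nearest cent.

$615018.81

D_1 = 29354.00000
D_2 = 33140.66600
D_3 = 37415.81191
Terminal value at year 3: TV = D_3×(1+g_2)/(r−g_2) = 38388.62302/0.057 = 673484.61445
P_0 = D_1/(1+r)^1 + D_2/(1+r)^2 + D_3/(1+r)^3 + TV/(1+r)^3
    = 27104.33980 + 28255.58599 + 29455.73092 + 530203.15656 = 615018.81327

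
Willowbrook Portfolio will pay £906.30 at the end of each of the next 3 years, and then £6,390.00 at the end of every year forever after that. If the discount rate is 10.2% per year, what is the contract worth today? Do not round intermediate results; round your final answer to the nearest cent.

£49057.78

PV of 3-year annuity: £906.30 × [1 − (1+0.102)^−3] / 0.102 = 2245.92178
Perpetuity value at year 3: £6,390.00 / 0.102 = 62647.05882
PV of perpetuity: 62647.05882 / (1+0.102)^3 = 46811.86057
Total PV = 2245.92178 + 46811.86057 = 49057.78235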